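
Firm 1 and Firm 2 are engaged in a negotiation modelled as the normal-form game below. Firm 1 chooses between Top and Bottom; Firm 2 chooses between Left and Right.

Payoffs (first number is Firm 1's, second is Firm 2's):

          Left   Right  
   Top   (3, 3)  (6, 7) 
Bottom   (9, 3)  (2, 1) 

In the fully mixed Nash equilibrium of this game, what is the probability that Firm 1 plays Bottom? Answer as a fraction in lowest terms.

2/3

Let p be the probability that Firm 1 plays Top. In a completely mixed equilibrium, Firm 2 must be indifferent between Left and Right.
Firm 2's expected payoff from Left is 3p + 3(1−p); from Right it is 7p + (1−p).
Setting these equal: 3 = 6p + 1, so p = 1/3.
Therefore Firm 1 plays Bottom with probability 1 − 1/3 = 2/3.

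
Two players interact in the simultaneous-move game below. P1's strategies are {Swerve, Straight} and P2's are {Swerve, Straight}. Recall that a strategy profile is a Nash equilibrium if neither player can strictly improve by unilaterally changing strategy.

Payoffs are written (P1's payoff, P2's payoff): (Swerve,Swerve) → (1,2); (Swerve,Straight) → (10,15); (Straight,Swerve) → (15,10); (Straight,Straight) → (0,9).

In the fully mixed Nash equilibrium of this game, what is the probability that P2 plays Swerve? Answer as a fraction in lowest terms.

Let c be the probability that P2 plays Swerve. In a completely mixed equilibrium, P1 must be indifferent between Swerve and Straight.
P1's expected payoff from Swerve is c + 10(1−c); from Straight it is 15c.
Setting these equal: −9c + 10 = 15c, so c = 5/12.

5/12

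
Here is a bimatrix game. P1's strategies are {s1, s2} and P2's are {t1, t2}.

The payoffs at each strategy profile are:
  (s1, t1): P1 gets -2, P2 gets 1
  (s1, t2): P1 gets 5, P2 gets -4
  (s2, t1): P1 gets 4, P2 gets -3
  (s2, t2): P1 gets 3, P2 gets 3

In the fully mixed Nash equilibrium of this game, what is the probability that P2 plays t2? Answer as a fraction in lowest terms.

3/4

Let c be the probability that P2 plays t1. In a completely mixed equilibrium, P1 must be indifferent between s1 and s2.
P1's expected payoff from s1 is −2c + 5(1−c); from s2 it is 4c + 3(1−c).
Setting these equal: −7c + 5 = c + 3, so c = 1/4.
Therefore P2 plays t2 with probability 1 − 1/4 = 3/4.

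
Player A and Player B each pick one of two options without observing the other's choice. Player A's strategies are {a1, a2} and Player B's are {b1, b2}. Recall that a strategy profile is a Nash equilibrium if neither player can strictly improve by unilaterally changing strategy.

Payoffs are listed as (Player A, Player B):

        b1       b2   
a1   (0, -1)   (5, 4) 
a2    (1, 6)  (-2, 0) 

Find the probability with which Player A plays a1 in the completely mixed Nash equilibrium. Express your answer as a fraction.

Let x be the probability that Player A plays a1. In a completely mixed equilibrium, Player B must be indifferent between b1 and b2.
Player B's expected payoff from b1 is −x + 6(1−x); from b2 it is 4x.
Setting these equal: −7x + 6 = 4x, so x = 6/11.

6/11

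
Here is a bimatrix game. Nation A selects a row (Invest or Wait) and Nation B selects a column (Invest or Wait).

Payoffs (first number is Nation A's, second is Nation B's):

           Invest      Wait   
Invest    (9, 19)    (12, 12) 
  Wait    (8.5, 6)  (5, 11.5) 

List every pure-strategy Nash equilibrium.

(Invest, Invest): Nation A gets 9 ≥ 8.5 from Wait, and Nation B gets 19 ≥ 12 from Wait — Nash equilibrium.
(Invest, Wait): Nation B prefers Invest (19 > 12) — not an equilibrium.
(Wait, Invest): Nation A prefers Invest (9 > 8.5); Nation B prefers Wait (11.5 > 6) — not an equilibrium.
(Wait, Wait): Nation A prefers Invest (12 > 5) — not an equilibrium.

(Invest, Invest)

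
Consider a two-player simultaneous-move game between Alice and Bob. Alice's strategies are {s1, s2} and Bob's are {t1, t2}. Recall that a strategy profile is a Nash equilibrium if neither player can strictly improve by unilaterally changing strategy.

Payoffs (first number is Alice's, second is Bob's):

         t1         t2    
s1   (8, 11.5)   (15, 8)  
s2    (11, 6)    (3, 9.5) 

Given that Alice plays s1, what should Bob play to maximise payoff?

t1

Against s1, Bob earns 11.5 from t1 and 8 from t2.
So t1 is the best response.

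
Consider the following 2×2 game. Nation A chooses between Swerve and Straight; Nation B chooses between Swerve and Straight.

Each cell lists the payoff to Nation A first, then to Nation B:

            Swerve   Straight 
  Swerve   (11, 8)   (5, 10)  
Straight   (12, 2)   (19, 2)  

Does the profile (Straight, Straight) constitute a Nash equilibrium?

At (Straight, Straight), Nation A earns 19; switching to Swerve would give 5, so Nation A has no profitable deviation.
Nation B earns 2; switching to Swerve would give 2, so Nation B has no profitable deviation.
Neither player can gain by a unilateral deviation, so this profile is a Nash equilibrium.

Yes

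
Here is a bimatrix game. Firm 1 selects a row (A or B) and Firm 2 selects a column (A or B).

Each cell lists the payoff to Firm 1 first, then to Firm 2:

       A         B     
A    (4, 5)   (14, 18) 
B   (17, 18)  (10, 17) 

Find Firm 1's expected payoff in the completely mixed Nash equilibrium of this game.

198/17

First find y, the probability Firm 2 plays A, from Firm 1's indifference between A and B: 4y + 14(1−y) = 17y + 10(1−y), giving y = 4/17.
Since Firm 1 is indifferent in equilibrium, Firm 1's expected payoff equals the payoff from either row against (4/17, 13/17). Using A: 4(4/17) + 14(13/17) = 198/17.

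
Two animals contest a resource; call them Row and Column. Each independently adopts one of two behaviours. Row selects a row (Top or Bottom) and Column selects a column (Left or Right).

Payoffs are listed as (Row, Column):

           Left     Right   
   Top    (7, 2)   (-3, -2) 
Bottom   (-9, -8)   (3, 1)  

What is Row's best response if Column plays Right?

Bottom

Against Right, Row earns -3 from Top and 3 from Bottom.
So Bottom is the best response.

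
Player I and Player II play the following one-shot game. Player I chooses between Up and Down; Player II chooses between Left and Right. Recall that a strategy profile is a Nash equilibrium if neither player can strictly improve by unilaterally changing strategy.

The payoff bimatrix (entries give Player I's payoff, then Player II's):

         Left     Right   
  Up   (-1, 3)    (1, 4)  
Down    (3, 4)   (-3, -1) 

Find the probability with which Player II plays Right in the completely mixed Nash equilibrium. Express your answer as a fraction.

1/2

Let q be the probability that Player II plays Left. In a completely mixed equilibrium, Player I must be indifferent between Up and Down.
Player I's expected payoff from Up is −q + (1−q); from Down it is 3q − 3(1−q).
Setting these equal: −2q + 1 = 6q − 3, so q = 1/2.
Therefore Player II plays Right with probability 1 − 1/2 = 1/2.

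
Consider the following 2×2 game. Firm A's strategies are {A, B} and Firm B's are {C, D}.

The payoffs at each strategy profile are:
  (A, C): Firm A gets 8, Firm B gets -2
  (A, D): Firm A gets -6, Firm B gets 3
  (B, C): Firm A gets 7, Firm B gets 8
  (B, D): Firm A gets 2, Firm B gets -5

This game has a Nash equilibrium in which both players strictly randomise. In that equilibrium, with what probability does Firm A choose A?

13/18

Let p be the probability that Firm A plays A. In a completely mixed equilibrium, Firm B must be indifferent between C and D.
Firm B's expected payoff from C is −2p + 8(1−p); from D it is 3p − 5(1−p).
Setting these equal: −10p + 8 = 8p − 5, so p = 13/18.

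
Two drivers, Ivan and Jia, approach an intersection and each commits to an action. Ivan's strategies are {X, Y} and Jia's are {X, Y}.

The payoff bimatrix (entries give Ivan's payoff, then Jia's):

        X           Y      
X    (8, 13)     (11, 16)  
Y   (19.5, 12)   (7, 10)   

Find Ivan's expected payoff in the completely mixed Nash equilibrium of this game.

317/31

First find q, the probability Jia plays X, from Ivan's indifference between X and Y: 8q + 11(1−q) = 19.5q + 7(1−q), giving q = 8/31.
Since Ivan is indifferent in equilibrium, Ivan's expected payoff equals the payoff from either row against (8/31, 23/31). Using X: 8(8/31) + 11(23/31) = 317/31.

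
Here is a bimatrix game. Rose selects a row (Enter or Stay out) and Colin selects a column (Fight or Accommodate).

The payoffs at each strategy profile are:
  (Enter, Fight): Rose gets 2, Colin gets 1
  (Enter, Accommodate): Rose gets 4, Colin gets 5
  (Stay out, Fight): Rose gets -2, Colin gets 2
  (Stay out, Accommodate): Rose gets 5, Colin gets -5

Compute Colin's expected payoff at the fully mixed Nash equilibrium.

First find x, the probability Rose plays Enter, from Colin's indifference between Fight and Accommodate: x + 2(1−x) = 5x − 5(1−x), giving x = 7/11.
Since Colin is indifferent in equilibrium, Colin's expected payoff equals the payoff from either column against (7/11, 4/11). Using Fight: (7/11) + 2(4/11) = 15/11.

15/11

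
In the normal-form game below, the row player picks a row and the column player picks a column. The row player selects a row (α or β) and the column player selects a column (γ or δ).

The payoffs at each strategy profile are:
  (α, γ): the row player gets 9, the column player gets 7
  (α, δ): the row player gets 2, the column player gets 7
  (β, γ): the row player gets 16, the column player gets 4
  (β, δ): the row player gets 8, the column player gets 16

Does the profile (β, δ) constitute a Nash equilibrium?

At (β, δ), the row player earns 8; switching to α would give 2, so the row player has no profitable deviation.
The column player earns 16; switching to γ would give 4, so the column player has no profitable deviation.
Neither player can gain by a unilateral deviation, so this profile is a Nash equilibrium.

Yes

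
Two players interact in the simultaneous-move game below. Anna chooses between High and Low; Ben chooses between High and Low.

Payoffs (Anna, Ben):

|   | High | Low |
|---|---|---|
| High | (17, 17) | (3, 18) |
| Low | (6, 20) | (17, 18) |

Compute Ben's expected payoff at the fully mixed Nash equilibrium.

18

First find x, the probability Anna plays High, from Ben's indifference between High and Low: 17x + 20(1−x) = 18x + 18(1−x), giving x = 2/3.
Since Ben is indifferent in equilibrium, Ben's expected payoff equals the payoff from either column against (2/3, 1/3). Using High: 17(2/3) + 20(1/3) = 18.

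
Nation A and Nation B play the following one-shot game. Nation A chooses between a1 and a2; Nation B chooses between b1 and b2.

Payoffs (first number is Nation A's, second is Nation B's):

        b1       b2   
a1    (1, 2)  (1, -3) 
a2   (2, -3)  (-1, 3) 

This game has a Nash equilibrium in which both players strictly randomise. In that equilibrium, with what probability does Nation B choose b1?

2/3

Let c be the probability that Nation B plays b1. In a completely mixed equilibrium, Nation A must be indifferent between a1 and a2.
Nation A's expected payoff from a1 is c + (1−c); from a2 it is 2c − (1−c).
Setting these equal: 1 = 3c − 1, so c = 2/3.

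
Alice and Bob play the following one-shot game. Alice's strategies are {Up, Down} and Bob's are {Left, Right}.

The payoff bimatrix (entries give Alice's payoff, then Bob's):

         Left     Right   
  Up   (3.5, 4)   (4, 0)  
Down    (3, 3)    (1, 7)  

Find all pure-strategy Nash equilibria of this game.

(Up, Left): Alice gets 3.5 ≥ 3 from Down, and Bob gets 4 ≥ 0 from Right — Nash equilibrium.
(Up, Right): Bob prefers Left (4 > 0) — not an equilibrium.
(Down, Left): Alice prefers Up (3.5 > 3); Bob prefers Right (7 > 3) — not an equilibrium.
(Down, Right): Alice prefers Up (4 > 1) — not an equilibrium.

(Up, Left)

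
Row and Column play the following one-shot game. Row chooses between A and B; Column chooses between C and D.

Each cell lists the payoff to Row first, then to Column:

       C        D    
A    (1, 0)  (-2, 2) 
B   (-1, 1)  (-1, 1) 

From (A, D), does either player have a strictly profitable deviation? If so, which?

Row at (A, D) earns -2; deviating to B yields -1 — a strict improvement.
Column earns 2; deviating to C yields 0 — not better.
Only Row has a strictly profitable deviation.

Row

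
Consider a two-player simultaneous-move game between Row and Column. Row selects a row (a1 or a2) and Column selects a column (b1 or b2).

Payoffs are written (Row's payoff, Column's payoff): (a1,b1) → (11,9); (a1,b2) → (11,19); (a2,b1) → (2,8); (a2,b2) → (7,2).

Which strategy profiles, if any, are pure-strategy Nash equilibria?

(a1, b2)

(a1, b1): Column prefers b2 (19 > 9) — not an equilibrium.
(a1, b2): Row gets 11 ≥ 7 from a2, and Column gets 19 ≥ 9 from b1 — Nash equilibrium.
(a2, b1): Row prefers a1 (11 > 2) — not an equilibrium.
(a2, b2): Row prefers a1 (11 > 7); Column prefers b1 (8 > 2) — not an equilibrium.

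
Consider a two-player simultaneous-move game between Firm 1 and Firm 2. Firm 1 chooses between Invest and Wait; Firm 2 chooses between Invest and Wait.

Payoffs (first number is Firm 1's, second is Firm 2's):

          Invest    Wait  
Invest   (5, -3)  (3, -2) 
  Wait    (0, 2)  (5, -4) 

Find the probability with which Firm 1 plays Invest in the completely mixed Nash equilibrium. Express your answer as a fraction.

6/7

Let r be the probability that Firm 1 plays Invest. In a completely mixed equilibrium, Firm 2 must be indifferent between Invest and Wait.
Firm 2's expected payoff from Invest is −3r + 2(1−r); from Wait it is −2r − 4(1−r).
Setting these equal: −5r + 2 = 2r − 4, so r = 6/7.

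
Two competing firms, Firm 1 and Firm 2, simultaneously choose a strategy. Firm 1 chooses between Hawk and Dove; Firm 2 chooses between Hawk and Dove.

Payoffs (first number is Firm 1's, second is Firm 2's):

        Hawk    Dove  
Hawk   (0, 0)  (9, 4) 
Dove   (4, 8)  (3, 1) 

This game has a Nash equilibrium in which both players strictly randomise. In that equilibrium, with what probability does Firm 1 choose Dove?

4/11

Let r be the probability that Firm 1 plays Hawk. In a completely mixed equilibrium, Firm 2 must be indifferent between Hawk and Dove.
Firm 2's expected payoff from Hawk is 8(1−r); from Dove it is 4r + (1−r).
Setting these equal: −8r + 8 = 3r + 1, so r = 7/11.
Therefore Firm 1 plays Dove with probability 1 − 7/11 = 4/11.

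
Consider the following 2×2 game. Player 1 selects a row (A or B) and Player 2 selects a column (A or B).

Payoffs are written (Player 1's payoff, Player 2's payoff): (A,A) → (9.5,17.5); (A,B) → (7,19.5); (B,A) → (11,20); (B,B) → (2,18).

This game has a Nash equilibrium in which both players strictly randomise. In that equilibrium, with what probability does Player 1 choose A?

1/2

Let r be the probability that Player 1 plays A. In a completely mixed equilibrium, Player 2 must be indifferent between A and B.
Player 2's expected payoff from A is 17.5r + 20(1−r); from B it is 19.5r + 18(1−r).
Setting these equal: −2.5r + 20 = 1.5r + 18, so r = 1/2.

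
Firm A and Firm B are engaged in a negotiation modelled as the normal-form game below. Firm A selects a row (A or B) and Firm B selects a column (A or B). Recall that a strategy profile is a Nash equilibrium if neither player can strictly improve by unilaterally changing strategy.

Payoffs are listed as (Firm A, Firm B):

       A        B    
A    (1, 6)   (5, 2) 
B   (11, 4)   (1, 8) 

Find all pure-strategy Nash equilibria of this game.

none

(A, A): Firm A prefers B (11 > 1) — not an equilibrium.
(A, B): Firm B prefers A (6 > 2) — not an equilibrium.
(B, A): Firm B prefers B (8 > 4) — not an equilibrium.
(B, B): Firm A prefers A (5 > 1) — not an equilibrium.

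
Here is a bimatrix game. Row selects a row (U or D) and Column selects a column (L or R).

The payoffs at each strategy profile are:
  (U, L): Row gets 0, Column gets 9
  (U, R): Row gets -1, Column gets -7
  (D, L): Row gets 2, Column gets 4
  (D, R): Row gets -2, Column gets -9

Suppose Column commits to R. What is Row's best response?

Against R, Row earns -1 from U and -2 from D.
So U is the best response.

U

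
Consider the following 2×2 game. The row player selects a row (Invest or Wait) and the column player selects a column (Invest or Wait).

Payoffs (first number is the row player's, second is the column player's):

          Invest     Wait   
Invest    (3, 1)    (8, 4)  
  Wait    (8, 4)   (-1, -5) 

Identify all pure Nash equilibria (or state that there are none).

(Invest, Invest): the row player prefers Wait (8 > 3); the column player prefers Wait (4 > 1) — not an equilibrium.
(Invest, Wait): the row player gets 8 ≥ -1 from Wait, and the column player gets 4 ≥ 1 from Invest — Nash equilibrium.
(Wait, Invest): the row player gets 8 ≥ 3 from Invest, and the column player gets 4 ≥ -5 from Wait — Nash equilibrium.
(Wait, Wait): the row player prefers Invest (8 > -1); the column player prefers Invest (4 > -5) — not an equilibrium.

(Invest, Wait) and (Wait, Invest)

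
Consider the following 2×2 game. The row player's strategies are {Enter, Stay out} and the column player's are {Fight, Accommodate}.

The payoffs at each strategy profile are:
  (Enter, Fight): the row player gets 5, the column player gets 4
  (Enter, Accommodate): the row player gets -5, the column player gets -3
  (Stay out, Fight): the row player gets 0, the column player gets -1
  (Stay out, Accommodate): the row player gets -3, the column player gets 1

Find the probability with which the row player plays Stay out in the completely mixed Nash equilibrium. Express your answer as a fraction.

7/9

Let r be the probability that the row player plays Enter. In a completely mixed equilibrium, the column player must be indifferent between Fight and Accommodate.
The column player's expected payoff from Fight is 4r − (1−r); from Accommodate it is −3r + (1−r).
Setting these equal: 5r − 1 = −4r + 1, so r = 2/9.
Therefore the row player plays Stay out with probability 1 − 2/9 = 7/9.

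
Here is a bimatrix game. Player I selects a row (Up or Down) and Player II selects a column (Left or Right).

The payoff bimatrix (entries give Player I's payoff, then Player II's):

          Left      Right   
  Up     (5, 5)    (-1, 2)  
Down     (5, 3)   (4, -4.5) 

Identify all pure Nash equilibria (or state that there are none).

(Up, Left): Player I gets 5 ≥ 5 from Down, and Player II gets 5 ≥ 2 from Right — Nash equilibrium.
(Up, Right): Player I prefers Down (4 > -1); Player II prefers Left (5 > 2) — not an equilibrium.
(Down, Left): Player I gets 5 ≥ 5 from Up, and Player II gets 3 ≥ -4.5 from Right — Nash equilibrium.
(Down, Right): Player II prefers Left (3 > -4.5) — not an equilibrium.

(Up, Left) and (Down, Left)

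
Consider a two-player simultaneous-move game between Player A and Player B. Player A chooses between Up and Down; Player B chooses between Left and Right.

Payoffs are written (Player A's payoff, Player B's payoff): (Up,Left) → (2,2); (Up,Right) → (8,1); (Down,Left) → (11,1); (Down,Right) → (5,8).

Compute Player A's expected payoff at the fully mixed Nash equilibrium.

13/2

First find q, the probability Player B plays Left, from Player A's indifference between Up and Down: 2q + 8(1−q) = 11q + 5(1−q), giving q = 1/4.
Since Player A is indifferent in equilibrium, Player A's expected payoff equals the payoff from either row against (1/4, 3/4). Using Up: 2(1/4) + 8(3/4) = 13/2.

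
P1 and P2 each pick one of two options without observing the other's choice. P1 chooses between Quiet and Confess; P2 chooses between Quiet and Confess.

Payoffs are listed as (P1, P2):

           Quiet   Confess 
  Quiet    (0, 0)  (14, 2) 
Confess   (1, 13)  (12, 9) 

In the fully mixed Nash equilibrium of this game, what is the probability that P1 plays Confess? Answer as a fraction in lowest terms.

1/3

Let x be the probability that P1 plays Quiet. In a completely mixed equilibrium, P2 must be indifferent between Quiet and Confess.
P2's expected payoff from Quiet is 13(1−x); from Confess it is 2x + 9(1−x).
Setting these equal: −13x + 13 = −7x + 9, so x = 2/3.
Therefore P1 plays Confess with probability 1 − 2/3 = 1/3.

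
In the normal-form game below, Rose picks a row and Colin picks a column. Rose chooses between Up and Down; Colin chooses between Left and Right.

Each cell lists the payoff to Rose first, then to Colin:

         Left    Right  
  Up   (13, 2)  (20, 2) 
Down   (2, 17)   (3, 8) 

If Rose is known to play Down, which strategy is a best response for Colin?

Against Down, Colin earns 17 from Left and 8 from Right.
So Left is the best response.

Left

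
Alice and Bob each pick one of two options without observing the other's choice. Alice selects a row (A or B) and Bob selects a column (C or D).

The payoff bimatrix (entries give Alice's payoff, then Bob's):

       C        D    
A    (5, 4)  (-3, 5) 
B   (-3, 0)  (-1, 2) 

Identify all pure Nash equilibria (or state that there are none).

(B, D)

(A, C): Bob prefers D (5 > 4) — not an equilibrium.
(A, D): Alice prefers B (-1 > -3) — not an equilibrium.
(B, C): Alice prefers A (5 > -3); Bob prefers D (2 > 0) — not an equilibrium.
(B, D): Alice gets -1 ≥ -3 from A, and Bob gets 2 ≥ 0 from C — Nash equilibrium.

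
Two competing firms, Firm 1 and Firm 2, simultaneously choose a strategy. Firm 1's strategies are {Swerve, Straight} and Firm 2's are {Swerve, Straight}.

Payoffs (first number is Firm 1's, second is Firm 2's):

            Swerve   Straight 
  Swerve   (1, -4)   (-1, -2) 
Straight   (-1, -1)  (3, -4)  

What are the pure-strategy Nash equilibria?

(Swerve, Swerve): Firm 2 prefers Straight (-2 > -4) — not an equilibrium.
(Swerve, Straight): Firm 1 prefers Straight (3 > -1) — not an equilibrium.
(Straight, Swerve): Firm 1 prefers Swerve (1 > -1) — not an equilibrium.
(Straight, Straight): Firm 2 prefers Swerve (-1 > -4) — not an equilibrium.

none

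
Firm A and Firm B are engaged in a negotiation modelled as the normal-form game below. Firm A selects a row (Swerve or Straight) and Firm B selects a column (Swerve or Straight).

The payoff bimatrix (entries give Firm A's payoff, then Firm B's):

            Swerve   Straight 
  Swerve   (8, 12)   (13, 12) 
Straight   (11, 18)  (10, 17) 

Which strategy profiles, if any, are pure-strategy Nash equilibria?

(Swerve, Swerve): Firm A prefers Straight (11 > 8) — not an equilibrium.
(Swerve, Straight): Firm A gets 13 ≥ 10 from Straight, and Firm B gets 12 ≥ 12 from Swerve — Nash equilibrium.
(Straight, Swerve): Firm A gets 11 ≥ 8 from Swerve, and Firm B gets 18 ≥ 17 from Straight — Nash equilibrium.
(Straight, Straight): Firm A prefers Swerve (13 > 10); Firm B prefers Swerve (18 > 17) — not an equilibrium.

(Swerve, Straight) and (Straight, Swerve)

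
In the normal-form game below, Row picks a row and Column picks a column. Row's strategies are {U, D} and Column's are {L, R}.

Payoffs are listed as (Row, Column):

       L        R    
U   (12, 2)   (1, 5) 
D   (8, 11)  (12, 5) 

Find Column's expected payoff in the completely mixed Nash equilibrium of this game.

5

First find p, the probability Row plays U, from Column's indifference between L and R: 2p + 11(1−p) = 5p + 5(1−p), giving p = 2/3.
Since Column is indifferent in equilibrium, Column's expected payoff equals the payoff from either column against (2/3, 1/3). Using L: 2(2/3) + 11(1/3) = 5.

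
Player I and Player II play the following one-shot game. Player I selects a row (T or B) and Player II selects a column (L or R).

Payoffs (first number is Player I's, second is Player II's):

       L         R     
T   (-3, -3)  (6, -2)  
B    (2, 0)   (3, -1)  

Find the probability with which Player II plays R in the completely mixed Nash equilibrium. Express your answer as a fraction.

5/8

Let y be the probability that Player II plays L. In a completely mixed equilibrium, Player I must be indifferent between T and B.
Player I's expected payoff from T is −3y + 6(1−y); from B it is 2y + 3(1−y).
Setting these equal: −9y + 6 = −y + 3, so y = 3/8.
Therefore Player II plays R with probability 1 − 3/8 = 5/8.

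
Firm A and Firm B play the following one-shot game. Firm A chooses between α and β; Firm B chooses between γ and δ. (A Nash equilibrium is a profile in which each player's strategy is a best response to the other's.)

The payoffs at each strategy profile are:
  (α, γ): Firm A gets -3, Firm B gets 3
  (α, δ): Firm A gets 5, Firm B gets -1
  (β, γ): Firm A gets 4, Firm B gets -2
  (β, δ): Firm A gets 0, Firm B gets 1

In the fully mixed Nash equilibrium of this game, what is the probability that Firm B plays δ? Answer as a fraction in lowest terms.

Let q be the probability that Firm B plays γ. In a completely mixed equilibrium, Firm A must be indifferent between α and β.
Firm A's expected payoff from α is −3q + 5(1−q); from β it is 4q.
Setting these equal: −8q + 5 = 4q, so q = 5/12.
Therefore Firm B plays δ with probability 1 − 5/12 = 7/12.

7/12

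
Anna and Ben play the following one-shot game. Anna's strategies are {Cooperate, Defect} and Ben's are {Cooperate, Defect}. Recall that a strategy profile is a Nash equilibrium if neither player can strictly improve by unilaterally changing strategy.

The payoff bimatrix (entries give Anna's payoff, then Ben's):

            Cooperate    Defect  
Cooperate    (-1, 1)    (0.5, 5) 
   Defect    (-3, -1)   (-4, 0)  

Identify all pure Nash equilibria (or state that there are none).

(Cooperate, Defect)

(Cooperate, Cooperate): Ben prefers Defect (5 > 1) — not an equilibrium.
(Cooperate, Defect): Anna gets 0.5 ≥ -4 from Defect, and Ben gets 5 ≥ 1 from Cooperate — Nash equilibrium.
(Defect, Cooperate): Anna prefers Cooperate (-1 > -3); Ben prefers Defect (0 > -1) — not an equilibrium.
(Defect, Defect): Anna prefers Cooperate (0.5 > -4) — not an equilibrium.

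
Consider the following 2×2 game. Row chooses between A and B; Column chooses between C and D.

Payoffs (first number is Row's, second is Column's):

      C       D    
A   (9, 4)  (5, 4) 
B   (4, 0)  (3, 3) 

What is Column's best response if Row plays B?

Against B, Column earns 0 from C and 3 from D.
So D is the best response.

D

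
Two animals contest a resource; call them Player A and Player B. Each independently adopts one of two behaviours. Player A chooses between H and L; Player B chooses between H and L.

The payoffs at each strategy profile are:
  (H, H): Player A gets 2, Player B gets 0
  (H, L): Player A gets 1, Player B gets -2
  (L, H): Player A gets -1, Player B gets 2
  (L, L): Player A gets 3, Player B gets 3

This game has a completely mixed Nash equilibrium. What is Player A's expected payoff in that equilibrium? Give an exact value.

First find q, the probability Player B plays H, from Player A's indifference between H and L: 2q + (1−q) = −q + 3(1−q), giving q = 2/5.
Since Player A is indifferent in equilibrium, Player A's expected payoff equals the payoff from either row against (2/5, 3/5). Using H: 2(2/5) + (3/5) = 7/5.

7/5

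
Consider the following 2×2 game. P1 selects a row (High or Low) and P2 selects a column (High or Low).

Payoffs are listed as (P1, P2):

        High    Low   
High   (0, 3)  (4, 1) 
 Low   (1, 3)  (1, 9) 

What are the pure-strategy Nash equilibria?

(High, High): P1 prefers Low (1 > 0) — not an equilibrium.
(High, Low): P2 prefers High (3 > 1) — not an equilibrium.
(Low, High): P2 prefers Low (9 > 3) — not an equilibrium.
(Low, Low): P1 prefers High (4 > 1) — not an equilibrium.

none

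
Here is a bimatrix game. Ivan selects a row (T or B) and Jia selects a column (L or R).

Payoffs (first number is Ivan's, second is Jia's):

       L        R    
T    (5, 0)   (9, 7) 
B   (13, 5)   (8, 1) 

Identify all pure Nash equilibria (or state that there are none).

(T, R) and (B, L)

(T, L): Ivan prefers B (13 > 5); Jia prefers R (7 > 0) — not an equilibrium.
(T, R): Ivan gets 9 ≥ 8 from B, and Jia gets 7 ≥ 0 from L — Nash equilibrium.
(B, L): Ivan gets 13 ≥ 5 from T, and Jia gets 5 ≥ 1 from R — Nash equilibrium.
(B, R): Ivan prefers T (9 > 8); Jia prefers L (5 > 1) — not an equilibrium.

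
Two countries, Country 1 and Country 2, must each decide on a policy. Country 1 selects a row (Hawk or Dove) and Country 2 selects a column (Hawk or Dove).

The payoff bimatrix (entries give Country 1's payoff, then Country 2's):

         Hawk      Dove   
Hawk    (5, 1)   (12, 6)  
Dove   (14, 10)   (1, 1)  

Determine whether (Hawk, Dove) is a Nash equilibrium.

Yes

At (Hawk, Dove), Country 1 earns 12; switching to Dove would give 1, so Country 1 has no profitable deviation.
Country 2 earns 6; switching to Hawk would give 1, so Country 2 has no profitable deviation.
Neither player can gain by a unilateral deviation, so this profile is a Nash equilibrium.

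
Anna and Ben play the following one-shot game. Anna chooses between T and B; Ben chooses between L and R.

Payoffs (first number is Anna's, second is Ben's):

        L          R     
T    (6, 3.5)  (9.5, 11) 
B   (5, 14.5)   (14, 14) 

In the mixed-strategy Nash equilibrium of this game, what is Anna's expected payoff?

First find q, the probability Ben plays L, from Anna's indifference between T and B: 6q + 9.5(1−q) = 5q + 14(1−q), giving q = 9/11.
Since Anna is indifferent in equilibrium, Anna's expected payoff equals the payoff from either row against (9/11, 2/11). Using T: 6(9/11) + 9.5(2/11) = 73/11.

73/11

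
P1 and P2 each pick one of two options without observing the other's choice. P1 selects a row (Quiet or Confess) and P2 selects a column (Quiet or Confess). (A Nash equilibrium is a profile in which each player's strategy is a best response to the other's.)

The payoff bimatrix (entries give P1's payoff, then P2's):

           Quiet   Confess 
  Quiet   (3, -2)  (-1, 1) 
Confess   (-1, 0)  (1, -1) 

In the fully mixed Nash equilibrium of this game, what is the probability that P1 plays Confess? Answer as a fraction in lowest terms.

3/4

Let r be the probability that P1 plays Quiet. In a completely mixed equilibrium, P2 must be indifferent between Quiet and Confess.
P2's expected payoff from Quiet is −2r; from Confess it is r − (1−r).
Setting these equal: −2r = 2r − 1, so r = 1/4.
Therefore P1 plays Confess with probability 1 − 1/4 = 3/4.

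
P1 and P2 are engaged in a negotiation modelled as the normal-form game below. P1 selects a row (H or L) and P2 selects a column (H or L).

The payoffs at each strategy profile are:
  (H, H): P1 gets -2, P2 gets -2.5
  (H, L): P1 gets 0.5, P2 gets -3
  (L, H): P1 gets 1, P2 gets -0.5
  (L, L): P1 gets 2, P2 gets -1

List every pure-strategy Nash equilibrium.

(H, H): P1 prefers L (1 > -2) — not an equilibrium.
(H, L): P1 prefers L (2 > 0.5); P2 prefers H (-2.5 > -3) — not an equilibrium.
(L, H): P1 gets 1 ≥ -2 from H, and P2 gets -0.5 ≥ -1 from L — Nash equilibrium.
(L, L): P2 prefers H (-0.5 > -1) — not an equilibrium.

(L, H)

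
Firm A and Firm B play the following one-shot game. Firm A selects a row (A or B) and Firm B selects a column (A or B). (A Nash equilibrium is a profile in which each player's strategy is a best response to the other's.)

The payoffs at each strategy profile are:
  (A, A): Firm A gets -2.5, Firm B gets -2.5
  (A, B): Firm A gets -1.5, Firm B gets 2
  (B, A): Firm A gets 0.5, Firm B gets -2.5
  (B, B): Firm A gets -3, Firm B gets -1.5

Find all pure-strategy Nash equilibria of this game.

(A, B)

(A, A): Firm A prefers B (0.5 > -2.5); Firm B prefers B (2 > -2.5) — not an equilibrium.
(A, B): Firm A gets -1.5 ≥ -3 from B, and Firm B gets 2 ≥ -2.5 from A — Nash equilibrium.
(B, A): Firm B prefers B (-1.5 > -2.5) — not an equilibrium.
(B, B): Firm A prefers A (-1.5 > -3) — not an equilibrium.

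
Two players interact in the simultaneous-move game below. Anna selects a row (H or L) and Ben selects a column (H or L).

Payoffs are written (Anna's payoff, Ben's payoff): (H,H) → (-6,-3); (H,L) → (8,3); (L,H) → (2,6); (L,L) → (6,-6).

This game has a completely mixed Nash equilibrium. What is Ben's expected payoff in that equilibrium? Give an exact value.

First find p, the probability Anna plays H, from Ben's indifference between H and L: −3p + 6(1−p) = 3p − 6(1−p), giving p = 2/3.
Since Ben is indifferent in equilibrium, Ben's expected payoff equals the payoff from either column against (2/3, 1/3). Using H: −3(2/3) + 6(1/3) = 0.

0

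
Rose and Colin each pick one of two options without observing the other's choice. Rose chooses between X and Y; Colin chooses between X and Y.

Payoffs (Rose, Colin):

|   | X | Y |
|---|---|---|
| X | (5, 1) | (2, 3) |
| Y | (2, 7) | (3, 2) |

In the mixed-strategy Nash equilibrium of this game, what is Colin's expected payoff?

First find p, the probability Rose plays X, from Colin's indifference between X and Y: p + 7(1−p) = 3p + 2(1−p), giving p = 5/7.
Since Colin is indifferent in equilibrium, Colin's expected payoff equals the payoff from either column against (5/7, 2/7). Using X: (5/7) + 7(2/7) = 19/7.

19/7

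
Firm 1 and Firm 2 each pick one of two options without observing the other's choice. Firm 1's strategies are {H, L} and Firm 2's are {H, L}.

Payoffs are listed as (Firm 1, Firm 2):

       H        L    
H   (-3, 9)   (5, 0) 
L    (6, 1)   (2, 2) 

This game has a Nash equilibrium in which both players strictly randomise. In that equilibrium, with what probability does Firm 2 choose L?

Let y be the probability that Firm 2 plays H. In a completely mixed equilibrium, Firm 1 must be indifferent between H and L.
Firm 1's expected payoff from H is −3y + 5(1−y); from L it is 6y + 2(1−y).
Setting these equal: −8y + 5 = 4y + 2, so y = 1/4.
Therefore Firm 2 plays L with probability 1 − 1/4 = 3/4.

3/4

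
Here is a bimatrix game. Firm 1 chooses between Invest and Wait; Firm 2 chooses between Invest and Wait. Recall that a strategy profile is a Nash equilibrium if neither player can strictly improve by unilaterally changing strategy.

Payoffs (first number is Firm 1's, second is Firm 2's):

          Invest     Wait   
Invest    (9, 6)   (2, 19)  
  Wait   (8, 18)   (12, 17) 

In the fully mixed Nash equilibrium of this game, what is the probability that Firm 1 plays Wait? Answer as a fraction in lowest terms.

13/14

Let r be the probability that Firm 1 plays Invest. In a completely mixed equilibrium, Firm 2 must be indifferent between Invest and Wait.
Firm 2's expected payoff from Invest is 6r + 18(1−r); from Wait it is 19r + 17(1−r).
Setting these equal: −12r + 18 = 2r + 17, so r = 1/14.
Therefore Firm 1 plays Wait with probability 1 − 1/14 = 13/14.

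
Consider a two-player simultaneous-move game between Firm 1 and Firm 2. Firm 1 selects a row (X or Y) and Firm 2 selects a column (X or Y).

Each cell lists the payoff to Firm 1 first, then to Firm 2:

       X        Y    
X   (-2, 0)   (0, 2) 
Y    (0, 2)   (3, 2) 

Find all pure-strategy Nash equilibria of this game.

(Y, X) and (Y, Y)

(X, X): Firm 1 prefers Y (0 > -2); Firm 2 prefers Y (2 > 0) — not an equilibrium.
(X, Y): Firm 1 prefers Y (3 > 0) — not an equilibrium.
(Y, X): Firm 1 gets 0 ≥ -2 from X, and Firm 2 gets 2 ≥ 2 from Y — Nash equilibrium.
(Y, Y): Firm 1 gets 3 ≥ 0 from X, and Firm 2 gets 2 ≥ 2 from X — Nash equilibrium.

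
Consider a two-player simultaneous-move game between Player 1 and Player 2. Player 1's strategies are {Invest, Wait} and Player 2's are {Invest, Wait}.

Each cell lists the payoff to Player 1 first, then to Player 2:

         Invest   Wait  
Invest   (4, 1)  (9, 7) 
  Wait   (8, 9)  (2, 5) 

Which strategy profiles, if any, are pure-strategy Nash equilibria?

(Invest, Wait) and (Wait, Invest)

(Invest, Invest): Player 1 prefers Wait (8 > 4); Player 2 prefers Wait (7 > 1) — not an equilibrium.
(Invest, Wait): Player 1 gets 9 ≥ 2 from Wait, and Player 2 gets 7 ≥ 1 from Invest — Nash equilibrium.
(Wait, Invest): Player 1 gets 8 ≥ 4 from Invest, and Player 2 gets 9 ≥ 5 from Wait — Nash equilibrium.
(Wait, Wait): Player 1 prefers Invest (9 > 2); Player 2 prefers Invest (9 > 5) — not an equilibrium.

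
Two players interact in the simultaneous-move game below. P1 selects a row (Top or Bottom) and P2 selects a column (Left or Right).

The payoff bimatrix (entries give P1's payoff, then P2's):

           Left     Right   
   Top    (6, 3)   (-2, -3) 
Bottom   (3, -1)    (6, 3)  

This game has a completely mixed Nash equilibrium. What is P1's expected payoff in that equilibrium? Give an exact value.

First find q, the probability P2 plays Left, from P1's indifference between Top and Bottom: 6q − 2(1−q) = 3q + 6(1−q), giving q = 8/11.
Since P1 is indifferent in equilibrium, P1's expected payoff equals the payoff from either row against (8/11, 3/11). Using Top: 6(8/11) − 2(3/11) = 42/11.

42/11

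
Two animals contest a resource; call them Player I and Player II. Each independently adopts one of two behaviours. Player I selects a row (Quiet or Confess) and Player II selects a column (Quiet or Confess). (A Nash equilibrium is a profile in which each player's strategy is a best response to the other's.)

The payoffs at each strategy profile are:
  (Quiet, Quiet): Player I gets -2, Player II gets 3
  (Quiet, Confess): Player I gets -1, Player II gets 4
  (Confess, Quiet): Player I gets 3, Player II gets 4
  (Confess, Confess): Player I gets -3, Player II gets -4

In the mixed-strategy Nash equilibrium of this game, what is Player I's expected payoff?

-9/7

First find q, the probability Player II plays Quiet, from Player I's indifference between Quiet and Confess: −2q − (1−q) = 3q − 3(1−q), giving q = 2/7.
Since Player I is indifferent in equilibrium, Player I's expected payoff equals the payoff from either row against (2/7, 5/7). Using Quiet: −2(2/7) − (5/7) = -9/7.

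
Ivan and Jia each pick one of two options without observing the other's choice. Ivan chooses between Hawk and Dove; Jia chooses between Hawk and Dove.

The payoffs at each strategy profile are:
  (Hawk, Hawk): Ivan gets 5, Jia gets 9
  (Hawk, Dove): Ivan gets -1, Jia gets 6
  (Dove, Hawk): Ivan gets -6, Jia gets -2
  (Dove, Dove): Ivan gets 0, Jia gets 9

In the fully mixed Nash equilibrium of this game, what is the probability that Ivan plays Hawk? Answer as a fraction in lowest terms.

11/14

Let x be the probability that Ivan plays Hawk. In a completely mixed equilibrium, Jia must be indifferent between Hawk and Dove.
Jia's expected payoff from Hawk is 9x − 2(1−x); from Dove it is 6x + 9(1−x).
Setting these equal: 11x − 2 = −3x + 9, so x = 11/14.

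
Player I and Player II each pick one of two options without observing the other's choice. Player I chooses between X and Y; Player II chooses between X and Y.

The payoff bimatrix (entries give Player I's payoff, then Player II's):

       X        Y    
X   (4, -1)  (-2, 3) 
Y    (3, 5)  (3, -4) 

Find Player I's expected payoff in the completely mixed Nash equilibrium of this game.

3

First find q, the probability Player II plays X, from Player I's indifference between X and Y: 4q − 2(1−q) = 3q + 3(1−q), giving q = 5/6.
Since Player I is indifferent in equilibrium, Player I's expected payoff equals the payoff from either row against (5/6, 1/6). Using X: 4(5/6) − 2(1/6) = 3.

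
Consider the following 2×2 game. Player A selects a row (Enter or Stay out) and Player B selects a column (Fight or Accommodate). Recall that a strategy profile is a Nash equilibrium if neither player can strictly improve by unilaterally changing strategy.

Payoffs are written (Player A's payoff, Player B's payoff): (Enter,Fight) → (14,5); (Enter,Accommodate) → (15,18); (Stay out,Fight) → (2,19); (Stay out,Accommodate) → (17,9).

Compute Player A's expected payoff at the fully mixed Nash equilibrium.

104/7

First find y, the probability Player B plays Fight, from Player A's indifference between Enter and Stay out: 14y + 15(1−y) = 2y + 17(1−y), giving y = 1/7.
Since Player A is indifferent in equilibrium, Player A's expected payoff equals the payoff from either row against (1/7, 6/7). Using Enter: 14(1/7) + 15(6/7) = 104/7.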